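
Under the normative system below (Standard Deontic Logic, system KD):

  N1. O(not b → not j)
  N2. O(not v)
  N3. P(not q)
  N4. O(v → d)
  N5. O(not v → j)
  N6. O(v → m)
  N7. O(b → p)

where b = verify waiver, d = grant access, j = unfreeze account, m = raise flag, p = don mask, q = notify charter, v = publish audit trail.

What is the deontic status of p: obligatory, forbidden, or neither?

Premise 2 gives O(not v).
Applying K to premise 5 (O(not v → j)) and O(not v) yields O(j).
Premise 1 is O(not b → not j); contrapositively O(j → b). Since O(j) holds, K gives O(b).
Premise 7 is O(b → p); since O(b), deontic closure gives O(p).
Premises 3, 4, 6 do not contribute to this derivation.
Hence p is obligatory.

Obligatory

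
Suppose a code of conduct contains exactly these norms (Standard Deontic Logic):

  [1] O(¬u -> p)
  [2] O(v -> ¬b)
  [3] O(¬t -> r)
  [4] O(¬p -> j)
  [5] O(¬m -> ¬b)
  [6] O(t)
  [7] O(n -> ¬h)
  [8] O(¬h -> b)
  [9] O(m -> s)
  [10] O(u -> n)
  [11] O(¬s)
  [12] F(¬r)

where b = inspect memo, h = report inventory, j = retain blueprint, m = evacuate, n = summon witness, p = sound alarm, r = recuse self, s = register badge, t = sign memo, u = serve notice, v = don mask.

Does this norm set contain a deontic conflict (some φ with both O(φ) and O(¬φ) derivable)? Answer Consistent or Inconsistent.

Consistent

Premise 3 is O(¬t -> r); even if O(r) held, inferring O(¬t) would be affirming the consequent — invalid.
So O(¬t) is not derivable, and the apparent clash with O(t) does not arise.
A world satisfying every obligation exists (e.g. b=false, h=true, j=false, m=false, n=false, p=true, r=true, s=false, t=true, u=false, v=false); no atom is both obligatory and forbidden, so the set is consistent.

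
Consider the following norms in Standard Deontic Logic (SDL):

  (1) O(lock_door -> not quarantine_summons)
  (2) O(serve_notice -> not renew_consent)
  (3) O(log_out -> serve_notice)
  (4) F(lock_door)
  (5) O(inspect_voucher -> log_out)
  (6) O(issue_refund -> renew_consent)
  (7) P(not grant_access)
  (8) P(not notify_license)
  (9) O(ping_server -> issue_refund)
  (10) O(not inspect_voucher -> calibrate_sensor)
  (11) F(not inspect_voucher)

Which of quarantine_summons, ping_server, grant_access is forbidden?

Premise 11, F(not inspect_voucher), is equivalent to O(inspect_voucher).
Applying K to premise 5 (O(inspect_voucher -> log_out)) and O(inspect_voucher) yields O(log_out).
With premise 3, O(log_out -> serve_notice), the K-axiom yields O(serve_notice).
With premise 2, O(serve_notice -> not renew_consent), the K-axiom yields O(not renew_consent).
Premise 6 is O(issue_refund -> renew_consent); contrapositively O(not renew_consent -> not issue_refund). Since O(not renew_consent) holds, K gives O(not issue_refund).
Premise 9, O(ping_server -> issue_refund), contraposes to O(not issue_refund -> not ping_server); with O(not issue_refund) we get O(not ping_server).
So O(not ping_server) holds, i.e. ping_server is forbidden. None of the other listed options is forbidden under the premises.

ping_server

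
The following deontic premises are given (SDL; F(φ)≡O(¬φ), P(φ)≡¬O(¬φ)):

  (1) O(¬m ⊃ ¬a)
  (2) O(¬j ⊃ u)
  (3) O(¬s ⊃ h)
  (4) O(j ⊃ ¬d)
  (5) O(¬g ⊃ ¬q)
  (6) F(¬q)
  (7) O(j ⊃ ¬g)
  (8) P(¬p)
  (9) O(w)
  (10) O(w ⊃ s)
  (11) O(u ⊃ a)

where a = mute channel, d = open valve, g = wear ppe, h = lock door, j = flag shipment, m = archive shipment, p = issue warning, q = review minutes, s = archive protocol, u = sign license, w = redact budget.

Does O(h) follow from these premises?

No

Premise 3 is O(¬s ⊃ h), but O(¬s) is not derivable from the premises, so it does not yield O(h).
No other premise forces O(h). An ideal world satisfying every premise can still have h false, so O(h) is not derivable.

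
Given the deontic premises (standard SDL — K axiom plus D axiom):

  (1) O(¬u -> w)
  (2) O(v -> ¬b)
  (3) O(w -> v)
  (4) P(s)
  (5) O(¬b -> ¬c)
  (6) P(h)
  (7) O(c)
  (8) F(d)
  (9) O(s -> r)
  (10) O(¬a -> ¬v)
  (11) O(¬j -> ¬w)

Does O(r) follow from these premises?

Premise 9 is O(s -> r), but O(s) is not derivable from the premises (the permission P(s) asserts only ¬O(¬s), not O(s)), so it does not yield O(r).
No other premise forces O(r). An ideal world satisfying every premise can still have r false, so O(r) is not derivable.

No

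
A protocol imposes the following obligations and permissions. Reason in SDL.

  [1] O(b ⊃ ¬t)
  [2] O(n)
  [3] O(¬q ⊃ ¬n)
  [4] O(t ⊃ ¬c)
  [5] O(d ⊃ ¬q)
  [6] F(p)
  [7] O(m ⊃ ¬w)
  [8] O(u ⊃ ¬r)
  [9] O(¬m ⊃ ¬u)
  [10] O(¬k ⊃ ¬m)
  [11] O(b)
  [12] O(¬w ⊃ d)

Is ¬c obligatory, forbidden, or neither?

Neither

Premise 4 is O(t ⊃ ¬c), but O(t) is not derivable from the premises, so it does not yield O(¬c).
No premise or chain of K-axiom applications forces O(¬c), and none forces O(c). So ¬c is neither obligatory nor forbidden under these norms.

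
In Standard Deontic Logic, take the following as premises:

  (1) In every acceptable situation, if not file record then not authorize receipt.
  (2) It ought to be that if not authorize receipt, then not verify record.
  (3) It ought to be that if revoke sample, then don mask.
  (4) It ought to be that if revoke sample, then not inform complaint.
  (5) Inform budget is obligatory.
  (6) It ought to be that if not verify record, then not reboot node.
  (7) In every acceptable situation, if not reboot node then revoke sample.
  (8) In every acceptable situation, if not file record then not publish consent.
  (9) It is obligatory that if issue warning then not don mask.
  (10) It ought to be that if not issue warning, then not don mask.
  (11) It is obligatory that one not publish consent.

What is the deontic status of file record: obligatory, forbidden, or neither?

By case analysis on issue_warning: premise 9 gives O(issue_warning → ¬don_mask) and premise 10 gives O(¬issue_warning → ¬don_mask), so O(¬don_mask) either way.
The contrapositive of premise 3 (O(revoke_sample → don_mask)) is O(¬don_mask → ¬revoke_sample), and O(¬don_mask) is already established, so O(¬revoke_sample).
Premise 7, O(¬reboot_node → revoke_sample), contraposes to O(¬revoke_sample → reboot_node); with O(¬revoke_sample) we get O(reboot_node).
The contrapositive of premise 6 (O(¬verify_record → ¬reboot_node)) is O(reboot_node → verify_record), and O(reboot_node) is already established, so O(verify_record).
Premise 2 is O(¬authorize_receipt → ¬verify_record); contrapositively O(verify_record → authorize_receipt). Since O(verify_record) holds, K gives O(authorize_receipt).
Premise 1, O(¬file_record → ¬authorize_receipt), contraposes to O(authorize_receipt → file_record); with O(authorize_receipt) we get O(file_record).
Premises 4, 5, 8, 11 do not contribute to this derivation.
Hence file_record is obligatory.

Obligatory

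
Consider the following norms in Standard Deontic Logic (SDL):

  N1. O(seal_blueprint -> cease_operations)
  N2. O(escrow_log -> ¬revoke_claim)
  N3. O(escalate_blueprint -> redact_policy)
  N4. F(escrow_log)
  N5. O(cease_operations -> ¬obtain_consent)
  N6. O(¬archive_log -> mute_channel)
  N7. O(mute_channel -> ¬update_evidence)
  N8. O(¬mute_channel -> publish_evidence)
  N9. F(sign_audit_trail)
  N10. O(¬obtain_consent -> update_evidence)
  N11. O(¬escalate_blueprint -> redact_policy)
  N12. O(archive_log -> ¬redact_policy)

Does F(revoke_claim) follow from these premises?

No

Premise 2 is O(escrow_log -> ¬revoke_claim), but O(escrow_log) is not derivable from the premises, so it does not yield O(¬revoke_claim).
No other premise forces O(¬revoke_claim). An ideal world satisfying every premise can still have revoke_claim true, so F(revoke_claim) is not derivable.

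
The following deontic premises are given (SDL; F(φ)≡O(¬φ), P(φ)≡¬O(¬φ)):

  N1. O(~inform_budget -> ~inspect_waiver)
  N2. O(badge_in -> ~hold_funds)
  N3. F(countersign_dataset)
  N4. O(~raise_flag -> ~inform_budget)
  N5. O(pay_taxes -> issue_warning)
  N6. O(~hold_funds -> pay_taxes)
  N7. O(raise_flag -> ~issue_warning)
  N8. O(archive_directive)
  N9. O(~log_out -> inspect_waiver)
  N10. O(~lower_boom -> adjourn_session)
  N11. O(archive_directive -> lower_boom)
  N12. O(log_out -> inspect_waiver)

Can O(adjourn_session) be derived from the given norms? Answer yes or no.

No

Premise 10 is O(~lower_boom -> adjourn_session), but O(~lower_boom) is not derivable from the premises, so it does not yield O(adjourn_session).
No other premise forces O(adjourn_session). An ideal world satisfying every premise can still have adjourn_session false, so O(adjourn_session) is not derivable.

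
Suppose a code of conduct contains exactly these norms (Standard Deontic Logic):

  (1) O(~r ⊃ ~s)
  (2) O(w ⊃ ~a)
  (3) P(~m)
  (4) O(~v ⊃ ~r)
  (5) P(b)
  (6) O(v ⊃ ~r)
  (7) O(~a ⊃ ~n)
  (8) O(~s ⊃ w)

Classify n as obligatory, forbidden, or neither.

Forbidden

Premises 6 and 4 are O(v ⊃ ~r) and O(~v ⊃ ~r); every ideal world satisfies v or ~v, so in either case ~r holds — hence O(~r).
Applying K to premise 1 (O(~r ⊃ ~s)) and O(~r) yields O(~s).
Premise 8 is O(~s ⊃ w); since O(~s), deontic closure gives O(w).
Applying K to premise 2 (O(w ⊃ ~a)) and O(w) yields O(~a).
Premise 7 is O(~a ⊃ ~n); since O(~a), deontic closure gives O(~n).
Premises 3, 5 do not contribute to this derivation.
Thus O(~n), which is F(n): n is forbidden.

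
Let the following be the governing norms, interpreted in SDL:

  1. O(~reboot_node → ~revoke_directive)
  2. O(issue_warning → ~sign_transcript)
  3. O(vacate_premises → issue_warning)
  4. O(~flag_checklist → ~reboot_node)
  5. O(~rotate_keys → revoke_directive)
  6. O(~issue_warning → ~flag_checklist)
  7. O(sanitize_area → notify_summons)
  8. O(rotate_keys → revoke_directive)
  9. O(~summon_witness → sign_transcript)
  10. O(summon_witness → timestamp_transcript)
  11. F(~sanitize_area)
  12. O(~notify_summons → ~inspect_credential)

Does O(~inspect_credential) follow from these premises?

No

Premise 12 is O(~notify_summons → ~inspect_credential), but O(~notify_summons) is not derivable from the premises, so it does not yield O(~inspect_credential).
No other premise forces O(~inspect_credential). An ideal world satisfying every premise can still have ~inspect_credential false, so O(~inspect_credential) is not derivable.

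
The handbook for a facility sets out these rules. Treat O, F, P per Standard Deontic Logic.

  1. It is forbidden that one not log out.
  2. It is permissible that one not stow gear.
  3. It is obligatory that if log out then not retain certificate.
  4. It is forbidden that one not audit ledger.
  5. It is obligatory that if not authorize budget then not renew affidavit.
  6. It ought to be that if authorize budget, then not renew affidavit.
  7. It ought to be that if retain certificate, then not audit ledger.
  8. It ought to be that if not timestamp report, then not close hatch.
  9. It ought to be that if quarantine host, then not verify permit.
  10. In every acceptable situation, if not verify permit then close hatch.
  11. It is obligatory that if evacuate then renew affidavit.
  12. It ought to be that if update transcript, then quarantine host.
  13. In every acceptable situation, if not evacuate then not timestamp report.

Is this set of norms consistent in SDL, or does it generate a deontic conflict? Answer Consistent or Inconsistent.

Premise 7 is O(retain_certificate → ¬audit_ledger), but O(retain_certificate) is not derivable from the premises, so it does not yield O(¬audit_ledger).
So O(¬audit_ledger) is not derivable, and the apparent clash with O(audit_ledger) does not arise.
A world satisfying every obligation exists (e.g. audit_ledger=true, authorize_budget=false, close_hatch=false, evacuate=false, log_out=true, quarantine_host=false, renew_affidavit=false, retain_certificate=false, stow_gear=false, timestamp_report=false, update_transcript=false, verify_permit=true); no atom is both obligatory and forbidden, so the set is consistent.

Consistent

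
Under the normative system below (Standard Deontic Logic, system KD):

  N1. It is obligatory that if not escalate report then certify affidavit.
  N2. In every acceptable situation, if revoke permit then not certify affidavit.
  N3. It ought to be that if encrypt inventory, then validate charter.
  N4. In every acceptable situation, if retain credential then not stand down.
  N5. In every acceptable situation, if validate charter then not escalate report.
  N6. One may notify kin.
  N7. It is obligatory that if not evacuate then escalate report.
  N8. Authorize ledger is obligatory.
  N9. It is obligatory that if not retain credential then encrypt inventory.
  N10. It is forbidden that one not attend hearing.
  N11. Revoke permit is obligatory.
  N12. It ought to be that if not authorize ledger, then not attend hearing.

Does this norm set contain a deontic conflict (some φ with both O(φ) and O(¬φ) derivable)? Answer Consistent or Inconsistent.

Consistent

Premise 12 is O(¬authorize_ledger → ¬attend_hearing), but O(¬authorize_ledger) is not derivable from the premises, so it does not yield O(¬attend_hearing).
So O(¬attend_hearing) is not derivable, and the apparent clash with O(attend_hearing) does not arise.
A world satisfying every obligation exists (e.g. attend_hearing=true, authorize_ledger=true, certify_affidavit=false, encrypt_inventory=false, escalate_report=true, evacuate=false, notify_kin=false, retain_credential=true, revoke_permit=true, stand_down=false, validate_charter=false); no atom is both obligatory and forbidden, so the set is consistent.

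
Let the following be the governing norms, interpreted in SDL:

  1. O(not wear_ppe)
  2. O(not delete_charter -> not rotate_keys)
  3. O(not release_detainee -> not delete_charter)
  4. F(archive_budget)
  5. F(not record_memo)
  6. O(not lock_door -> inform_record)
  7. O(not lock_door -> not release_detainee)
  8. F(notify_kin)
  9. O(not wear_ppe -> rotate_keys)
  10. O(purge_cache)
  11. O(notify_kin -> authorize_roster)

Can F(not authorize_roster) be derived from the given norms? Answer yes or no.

Premise 11 is O(notify_kin -> authorize_roster), but O(notify_kin) is not derivable from the premises, so it does not yield O(authorize_roster).
No other premise forces O(authorize_roster). An ideal world satisfying every premise can still have not authorize_roster true, so F(not authorize_roster) is not derivable.

No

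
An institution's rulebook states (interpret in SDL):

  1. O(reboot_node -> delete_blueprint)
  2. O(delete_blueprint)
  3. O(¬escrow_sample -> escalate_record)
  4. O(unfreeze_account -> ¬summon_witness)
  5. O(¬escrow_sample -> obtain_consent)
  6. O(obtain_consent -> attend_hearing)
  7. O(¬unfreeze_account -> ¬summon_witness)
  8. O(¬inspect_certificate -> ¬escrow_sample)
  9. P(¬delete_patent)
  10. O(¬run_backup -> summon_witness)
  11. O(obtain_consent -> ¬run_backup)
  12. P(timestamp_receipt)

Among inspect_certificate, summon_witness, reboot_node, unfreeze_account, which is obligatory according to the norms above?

inspect_certificate

By case analysis on ¬unfreeze_account: premise 7 gives O(¬unfreeze_account -> ¬summon_witness) and premise 4 gives O(unfreeze_account -> ¬summon_witness), so O(¬summon_witness) either way.
The contrapositive of premise 10 (O(¬run_backup -> summon_witness)) is O(¬summon_witness -> run_backup), and O(¬summon_witness) is already established, so O(run_backup).
Premise 11 is O(obtain_consent -> ¬run_backup); contrapositively O(run_backup -> ¬obtain_consent). Since O(run_backup) holds, K gives O(¬obtain_consent).
Premise 5 is O(¬escrow_sample -> obtain_consent); contrapositively O(¬obtain_consent -> escrow_sample). Since O(¬obtain_consent) holds, K gives O(escrow_sample).
Premise 8, O(¬inspect_certificate -> ¬escrow_sample), contraposes to O(escrow_sample -> inspect_certificate); with O(escrow_sample) we get O(inspect_certificate).
So O(inspect_certificate) holds — inspect_certificate is obligatory. None of the other listed options is made obligatory by any chain of premises.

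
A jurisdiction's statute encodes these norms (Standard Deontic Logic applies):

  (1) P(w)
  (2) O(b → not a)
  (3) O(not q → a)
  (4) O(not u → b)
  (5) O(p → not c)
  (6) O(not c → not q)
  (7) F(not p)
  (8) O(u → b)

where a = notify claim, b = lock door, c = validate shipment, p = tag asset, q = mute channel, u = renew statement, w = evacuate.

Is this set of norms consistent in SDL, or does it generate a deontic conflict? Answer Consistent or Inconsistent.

Premises 4 and 8 cover both cases: O(not u → b) and O(u → b). Since not u ∨ u is a tautology, O(b) follows.
With premise 2, O(b → not a), the K-axiom yields O(not a).
Premise 3, O(not q → a), contraposes to O(not a → q); with O(not a) we get O(q).
The contrapositive of premise 6 (O(not c → not q)) is O(q → c), and O(q) is already established, so O(c).
Premise 5, O(p → not c), contraposes to O(c → not p); with O(c) we get O(not p).
But premise 7, F(not p), means O(p).
We now have both O(not p) and O(p) — p is simultaneously obligatory and forbidden, violating the D-axiom.

Inconsistent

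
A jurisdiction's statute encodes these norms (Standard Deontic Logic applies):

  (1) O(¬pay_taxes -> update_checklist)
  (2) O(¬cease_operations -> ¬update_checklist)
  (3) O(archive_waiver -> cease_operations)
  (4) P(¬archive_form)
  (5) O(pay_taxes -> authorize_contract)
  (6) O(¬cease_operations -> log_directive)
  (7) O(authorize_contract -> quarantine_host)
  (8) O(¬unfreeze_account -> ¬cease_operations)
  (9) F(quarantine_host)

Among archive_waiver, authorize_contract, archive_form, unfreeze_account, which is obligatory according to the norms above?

unfreeze_account

Premise 9 is F(quarantine_host), i.e. O(¬quarantine_host).
The contrapositive of premise 7 (O(authorize_contract -> quarantine_host)) is O(¬quarantine_host -> ¬authorize_contract), and O(¬quarantine_host) is already established, so O(¬authorize_contract).
Premise 5, O(pay_taxes -> authorize_contract), contraposes to O(¬authorize_contract -> ¬pay_taxes); with O(¬authorize_contract) we get O(¬pay_taxes).
From O(¬pay_taxes) and premise 1, O(¬pay_taxes -> update_checklist), we obtain O(update_checklist).
The contrapositive of premise 2 (O(¬cease_operations -> ¬update_checklist)) is O(update_checklist -> cease_operations), and O(update_checklist) is already established, so O(cease_operations).
Premise 8 is O(¬unfreeze_account -> ¬cease_operations); contrapositively O(cease_operations -> unfreeze_account). Since O(cease_operations) holds, K gives O(unfreeze_account).
So O(unfreeze_account) holds — unfreeze_account is obligatory. None of the other listed options is made obligatory by any chain of premises.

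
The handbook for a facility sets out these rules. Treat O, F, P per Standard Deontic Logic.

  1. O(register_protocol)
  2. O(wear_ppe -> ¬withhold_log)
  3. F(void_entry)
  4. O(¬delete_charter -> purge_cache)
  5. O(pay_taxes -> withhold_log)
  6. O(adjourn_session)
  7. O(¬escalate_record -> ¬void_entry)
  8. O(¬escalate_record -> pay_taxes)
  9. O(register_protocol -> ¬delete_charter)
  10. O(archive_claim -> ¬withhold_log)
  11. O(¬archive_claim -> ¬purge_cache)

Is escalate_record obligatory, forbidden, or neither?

Obligatory

Premise 1 states O(register_protocol) outright.
Applying K to premise 9 (O(register_protocol -> ¬delete_charter)) and O(register_protocol) yields O(¬delete_charter).
Applying K to premise 4 (O(¬delete_charter -> purge_cache)) and O(¬delete_charter) yields O(purge_cache).
The contrapositive of premise 11 (O(¬archive_claim -> ¬purge_cache)) is O(purge_cache -> archive_claim), and O(purge_cache) is already established, so O(archive_claim).
Premise 10 is O(archive_claim -> ¬withhold_log); since O(archive_claim), deontic closure gives O(¬withhold_log).
The contrapositive of premise 5 (O(pay_taxes -> withhold_log)) is O(¬withhold_log -> ¬pay_taxes), and O(¬withhold_log) is already established, so O(¬pay_taxes).
The contrapositive of premise 8 (O(¬escalate_record -> pay_taxes)) is O(¬pay_taxes -> escalate_record), and O(¬pay_taxes) is already established, so O(escalate_record).
Premises 2, 3, 6, 7 do not contribute to this derivation.
Hence escalate_record is obligatory.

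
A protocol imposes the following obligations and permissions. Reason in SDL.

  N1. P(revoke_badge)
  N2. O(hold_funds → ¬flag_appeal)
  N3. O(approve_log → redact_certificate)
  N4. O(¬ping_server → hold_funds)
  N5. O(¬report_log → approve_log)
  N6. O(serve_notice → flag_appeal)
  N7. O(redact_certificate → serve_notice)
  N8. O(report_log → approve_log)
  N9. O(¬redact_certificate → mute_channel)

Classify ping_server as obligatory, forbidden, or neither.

Premises 5 and 8 are O(¬report_log → approve_log) and O(report_log → approve_log); every ideal world satisfies ¬report_log or report_log, so in either case approve_log holds — hence O(approve_log).
Applying K to premise 3 (O(approve_log → redact_certificate)) and O(approve_log) yields O(redact_certificate).
Premise 7 is O(redact_certificate → serve_notice); since O(redact_certificate), deontic closure gives O(serve_notice).
With premise 6, O(serve_notice → flag_appeal), the K-axiom yields O(flag_appeal).
Premise 2 is O(hold_funds → ¬flag_appeal); contrapositively O(flag_appeal → ¬hold_funds). Since O(flag_appeal) holds, K gives O(¬hold_funds).
Premise 4 is O(¬ping_server → hold_funds); contrapositively O(¬hold_funds → ping_server). Since O(¬hold_funds) holds, K gives O(ping_server).
Premises 1, 9 do not contribute to this derivation.
Hence ping_server is obligatory.

Obligatory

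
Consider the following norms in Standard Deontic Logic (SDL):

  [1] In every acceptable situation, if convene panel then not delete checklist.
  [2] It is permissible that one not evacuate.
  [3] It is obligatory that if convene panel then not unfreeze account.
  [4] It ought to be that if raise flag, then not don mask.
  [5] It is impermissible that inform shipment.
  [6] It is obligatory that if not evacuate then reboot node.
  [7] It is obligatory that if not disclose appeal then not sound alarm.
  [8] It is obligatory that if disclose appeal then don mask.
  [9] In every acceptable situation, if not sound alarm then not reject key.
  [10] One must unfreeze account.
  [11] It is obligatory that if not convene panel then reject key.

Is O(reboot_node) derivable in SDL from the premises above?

Premise 6 is O(¬evacuate → reboot_node), but O(¬evacuate) is not derivable from the premises (the permission P(¬evacuate) asserts only ¬O(evacuate), not O(¬evacuate)), so it does not yield O(reboot_node).
No other premise forces O(reboot_node). An ideal world satisfying every premise can still have reboot_node false, so O(reboot_node) is not derivable.

No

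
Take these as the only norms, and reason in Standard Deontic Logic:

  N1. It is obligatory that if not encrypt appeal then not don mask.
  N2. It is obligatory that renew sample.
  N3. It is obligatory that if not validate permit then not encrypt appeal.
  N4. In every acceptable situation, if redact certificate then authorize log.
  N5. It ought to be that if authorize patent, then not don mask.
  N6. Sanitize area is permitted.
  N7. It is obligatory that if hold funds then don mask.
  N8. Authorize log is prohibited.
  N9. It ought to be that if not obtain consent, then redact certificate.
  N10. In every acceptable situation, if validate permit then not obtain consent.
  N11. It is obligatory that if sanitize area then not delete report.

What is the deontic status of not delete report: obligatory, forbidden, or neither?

Neither

Premise 11 is O(sanitize_area → ¬delete_report), but O(sanitize_area) is not derivable from the premises (the permission P(sanitize_area) asserts only ¬O(¬sanitize_area), not O(sanitize_area)), so it does not yield O(¬delete_report).
No premise or chain of K-axiom applications forces O(¬delete_report), and none forces O(delete_report). So ¬delete_report is neither obligatory nor forbidden under these norms.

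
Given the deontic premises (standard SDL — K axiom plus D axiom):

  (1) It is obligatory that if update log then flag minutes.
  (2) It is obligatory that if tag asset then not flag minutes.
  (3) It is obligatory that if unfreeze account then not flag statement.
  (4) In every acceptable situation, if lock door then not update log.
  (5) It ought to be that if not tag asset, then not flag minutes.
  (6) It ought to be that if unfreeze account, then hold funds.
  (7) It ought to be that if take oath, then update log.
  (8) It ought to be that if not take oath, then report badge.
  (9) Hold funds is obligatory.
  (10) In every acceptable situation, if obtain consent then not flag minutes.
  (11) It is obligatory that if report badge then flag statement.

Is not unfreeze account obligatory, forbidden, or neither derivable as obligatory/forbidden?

Obligatory

By case analysis on tag_asset: premise 2 gives O(tag_asset → ¬flag_minutes) and premise 5 gives O(¬tag_asset → ¬flag_minutes), so O(¬flag_minutes) either way.
Premise 1, O(update_log → flag_minutes), contraposes to O(¬flag_minutes → ¬update_log); with O(¬flag_minutes) we get O(¬update_log).
Premise 7, O(take_oath → update_log), contraposes to O(¬update_log → ¬take_oath); with O(¬update_log) we get O(¬take_oath).
Premise 8 is O(¬take_oath → report_badge); since O(¬take_oath), deontic closure gives O(report_badge).
Premise 11 is O(report_badge → flag_statement); since O(report_badge), deontic closure gives O(flag_statement).
The contrapositive of premise 3 (O(unfreeze_account → ¬flag_statement)) is O(flag_statement → ¬unfreeze_account), and O(flag_statement) is already established, so O(¬unfreeze_account).
Premises 4, 6, 9, 10 do not contribute to this derivation.
Hence ¬unfreeze_account is obligatory.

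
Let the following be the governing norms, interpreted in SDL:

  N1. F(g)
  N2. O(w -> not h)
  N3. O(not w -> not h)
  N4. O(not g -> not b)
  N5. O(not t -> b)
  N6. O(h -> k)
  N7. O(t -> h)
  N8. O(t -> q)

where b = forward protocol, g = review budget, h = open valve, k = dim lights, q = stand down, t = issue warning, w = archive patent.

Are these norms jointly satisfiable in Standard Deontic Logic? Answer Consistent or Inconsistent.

Inconsistent

Premises 2 and 3 cover both cases: O(w -> not h) and O(not w -> not h). Since w ∨ not w is a tautology, O(not h) follows.
Premise 7 is O(t -> h); contrapositively O(not h -> not t). Since O(not h) holds, K gives O(not t).
Premise 5 is O(not t -> b); since O(not t), deontic closure gives O(b).
Premise 4, O(not g -> not b), contraposes to O(b -> g); with O(b) we get O(g).
Yet premise 1 is F(g), i.e. O(not g).
We now have both O(g) and O(not g) — g is simultaneously obligatory and forbidden, violating the D-axiom.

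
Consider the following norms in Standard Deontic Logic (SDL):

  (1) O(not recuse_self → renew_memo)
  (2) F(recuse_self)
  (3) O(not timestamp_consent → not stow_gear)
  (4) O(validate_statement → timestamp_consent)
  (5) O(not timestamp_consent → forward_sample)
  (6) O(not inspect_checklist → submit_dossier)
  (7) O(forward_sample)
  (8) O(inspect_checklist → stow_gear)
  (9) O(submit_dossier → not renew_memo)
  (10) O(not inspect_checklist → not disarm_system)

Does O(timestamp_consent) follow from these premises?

Yes

F(recuse_self) at premise 2 means O(not recuse_self).
Premise 1 is O(not recuse_self → renew_memo); since O(not recuse_self), deontic closure gives O(renew_memo).
The contrapositive of premise 9 (O(submit_dossier → not renew_memo)) is O(renew_memo → not submit_dossier), and O(renew_memo) is already established, so O(not submit_dossier).
The contrapositive of premise 6 (O(not inspect_checklist → submit_dossier)) is O(not submit_dossier → inspect_checklist), and O(not submit_dossier) is already established, so O(inspect_checklist).
With premise 8, O(inspect_checklist → stow_gear), the K-axiom yields O(stow_gear).
Premise 3 is O(not timestamp_consent → not stow_gear); contrapositively O(stow_gear → timestamp_consent). Since O(stow_gear) holds, K gives O(timestamp_consent).
Premises 4, 5, 7, 10 do not contribute to this derivation.
So O(timestamp_consent) follows.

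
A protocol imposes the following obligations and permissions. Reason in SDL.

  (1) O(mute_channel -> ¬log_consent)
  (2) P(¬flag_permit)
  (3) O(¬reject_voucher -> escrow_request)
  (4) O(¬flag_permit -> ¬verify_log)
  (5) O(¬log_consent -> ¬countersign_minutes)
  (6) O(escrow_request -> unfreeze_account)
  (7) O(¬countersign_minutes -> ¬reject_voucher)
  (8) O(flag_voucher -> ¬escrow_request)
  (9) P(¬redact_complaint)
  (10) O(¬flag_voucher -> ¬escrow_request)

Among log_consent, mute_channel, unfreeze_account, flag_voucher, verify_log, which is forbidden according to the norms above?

mute_channel

Premises 8 and 10 cover both cases: O(flag_voucher -> ¬escrow_request) and O(¬flag_voucher -> ¬escrow_request). Since flag_voucher ∨ ¬flag_voucher is a tautology, O(¬escrow_request) follows.
Premise 3, O(¬reject_voucher -> escrow_request), contraposes to O(¬escrow_request -> reject_voucher); with O(¬escrow_request) we get O(reject_voucher).
Premise 7 is O(¬countersign_minutes -> ¬reject_voucher); contrapositively O(reject_voucher -> countersign_minutes). Since O(reject_voucher) holds, K gives O(countersign_minutes).
Premise 5 is O(¬log_consent -> ¬countersign_minutes); contrapositively O(countersign_minutes -> log_consent). Since O(countersign_minutes) holds, K gives O(log_consent).
The contrapositive of premise 1 (O(mute_channel -> ¬log_consent)) is O(log_consent -> ¬mute_channel), and O(log_consent) is already established, so O(¬mute_channel).
So O(¬mute_channel) holds, i.e. mute_channel is forbidden. None of the other listed options is forbidden under the premises.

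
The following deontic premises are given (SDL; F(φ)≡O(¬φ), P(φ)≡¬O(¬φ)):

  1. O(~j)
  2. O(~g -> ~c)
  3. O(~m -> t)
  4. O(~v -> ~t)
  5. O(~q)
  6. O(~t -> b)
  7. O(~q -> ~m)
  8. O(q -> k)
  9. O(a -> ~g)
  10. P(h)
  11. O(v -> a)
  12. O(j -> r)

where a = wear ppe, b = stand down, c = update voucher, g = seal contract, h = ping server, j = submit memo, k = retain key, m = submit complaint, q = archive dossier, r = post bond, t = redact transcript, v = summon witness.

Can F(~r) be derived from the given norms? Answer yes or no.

No

Premise 12 is O(j -> r), but O(j) is not derivable from the premises, so it does not yield O(r).
No other premise forces O(r). An ideal world satisfying every premise can still have ~r true, so F(~r) is not derivable.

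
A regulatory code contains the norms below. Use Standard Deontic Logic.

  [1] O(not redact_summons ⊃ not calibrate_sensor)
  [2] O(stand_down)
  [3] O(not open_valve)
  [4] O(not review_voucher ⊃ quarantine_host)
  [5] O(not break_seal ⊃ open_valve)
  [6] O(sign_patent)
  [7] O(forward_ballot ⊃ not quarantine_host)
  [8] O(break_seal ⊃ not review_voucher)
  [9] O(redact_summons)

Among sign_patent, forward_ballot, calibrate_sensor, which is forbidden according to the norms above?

forward_ballot

Premise 3 states O(not open_valve) outright.
The contrapositive of premise 5 (O(not break_seal ⊃ open_valve)) is O(not open_valve ⊃ break_seal), and O(not open_valve) is already established, so O(break_seal).
Premise 8 is O(break_seal ⊃ not review_voucher); since O(break_seal), deontic closure gives O(not review_voucher).
With premise 4, O(not review_voucher ⊃ quarantine_host), the K-axiom yields O(quarantine_host).
The contrapositive of premise 7 (O(forward_ballot ⊃ not quarantine_host)) is O(quarantine_host ⊃ not forward_ballot), and O(quarantine_host) is already established, so O(not forward_ballot).
So O(not forward_ballot) holds, i.e. forward_ballot is forbidden. None of the other listed options is forbidden under the premises.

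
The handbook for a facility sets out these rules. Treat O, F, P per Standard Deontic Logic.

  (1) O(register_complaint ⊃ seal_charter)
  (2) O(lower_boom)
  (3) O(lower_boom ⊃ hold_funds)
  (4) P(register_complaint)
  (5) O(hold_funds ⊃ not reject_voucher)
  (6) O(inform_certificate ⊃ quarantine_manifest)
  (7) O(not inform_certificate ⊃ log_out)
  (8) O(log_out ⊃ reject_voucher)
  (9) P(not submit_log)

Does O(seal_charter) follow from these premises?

No

Premise 1 is O(register_complaint ⊃ seal_charter), but O(register_complaint) is not derivable from the premises (the permission P(register_complaint) asserts only not O(not register_complaint), not O(register_complaint)), so it does not yield O(seal_charter).
No other premise forces O(seal_charter). An ideal world satisfying every premise can still have seal_charter false, so O(seal_charter) is not derivable.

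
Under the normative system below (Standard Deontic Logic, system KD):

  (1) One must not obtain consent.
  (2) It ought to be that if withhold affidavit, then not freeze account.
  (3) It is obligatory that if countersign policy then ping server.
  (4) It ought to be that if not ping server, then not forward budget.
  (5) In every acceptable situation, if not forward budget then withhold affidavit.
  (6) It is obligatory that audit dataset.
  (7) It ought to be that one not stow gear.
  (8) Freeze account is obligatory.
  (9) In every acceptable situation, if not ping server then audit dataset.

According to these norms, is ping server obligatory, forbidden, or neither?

Obligatory

Premise 8 gives O(freeze_account).
Premise 2 is O(withhold_affidavit → ¬freeze_account); contrapositively O(freeze_account → ¬withhold_affidavit). Since O(freeze_account) holds, K gives O(¬withhold_affidavit).
Premise 5, O(¬forward_budget → withhold_affidavit), contraposes to O(¬withhold_affidavit → forward_budget); with O(¬withhold_affidavit) we get O(forward_budget).
The contrapositive of premise 4 (O(¬ping_server → ¬forward_budget)) is O(forward_budget → ping_server), and O(forward_budget) is already established, so O(ping_server).
Premises 1, 3, 6, 7, 9 do not contribute to this derivation.
Hence ping_server is obligatory.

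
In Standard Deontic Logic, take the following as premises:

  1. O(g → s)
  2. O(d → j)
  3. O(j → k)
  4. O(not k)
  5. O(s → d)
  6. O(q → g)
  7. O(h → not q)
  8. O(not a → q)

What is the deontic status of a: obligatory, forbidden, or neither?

Obligatory

Premise 4 states O(not k) outright.
Premise 3, O(j → k), contraposes to O(not k → not j); with O(not k) we get O(not j).
The contrapositive of premise 2 (O(d → j)) is O(not j → not d), and O(not j) is already established, so O(not d).
Premise 5 is O(s → d); contrapositively O(not d → not s). Since O(not d) holds, K gives O(not s).
The contrapositive of premise 1 (O(g → s)) is O(not s → not g), and O(not s) is already established, so O(not g).
The contrapositive of premise 6 (O(q → g)) is O(not g → not q), and O(not g) is already established, so O(not q).
Premise 8 is O(not a → q); contrapositively O(not q → a). Since O(not q) holds, K gives O(a).
Premise 7 does not contribute to this derivation.
Hence a is obligatory.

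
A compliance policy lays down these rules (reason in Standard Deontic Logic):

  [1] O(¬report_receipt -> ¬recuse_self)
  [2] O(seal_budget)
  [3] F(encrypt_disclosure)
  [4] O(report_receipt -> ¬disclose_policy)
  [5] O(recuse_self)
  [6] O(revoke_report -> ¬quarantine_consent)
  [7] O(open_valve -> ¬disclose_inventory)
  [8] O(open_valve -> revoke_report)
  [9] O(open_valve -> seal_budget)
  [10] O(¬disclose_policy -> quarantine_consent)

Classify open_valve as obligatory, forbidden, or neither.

Forbidden

Premise 5 gives O(recuse_self).
Premise 1, O(¬report_receipt -> ¬recuse_self), contraposes to O(recuse_self -> report_receipt); with O(recuse_self) we get O(report_receipt).
Premise 4 is O(report_receipt -> ¬disclose_policy); since O(report_receipt), deontic closure gives O(¬disclose_policy).
With premise 10, O(¬disclose_policy -> quarantine_consent), the K-axiom yields O(quarantine_consent).
Premise 6, O(revoke_report -> ¬quarantine_consent), contraposes to O(quarantine_consent -> ¬revoke_report); with O(quarantine_consent) we get O(¬revoke_report).
Premise 8 is O(open_valve -> revoke_report); contrapositively O(¬revoke_report -> ¬open_valve). Since O(¬revoke_report) holds, K gives O(¬open_valve).
Premises 2, 3, 7, 9 do not contribute to this derivation.
Thus O(¬open_valve), which is F(open_valve): open_valve is forbidden.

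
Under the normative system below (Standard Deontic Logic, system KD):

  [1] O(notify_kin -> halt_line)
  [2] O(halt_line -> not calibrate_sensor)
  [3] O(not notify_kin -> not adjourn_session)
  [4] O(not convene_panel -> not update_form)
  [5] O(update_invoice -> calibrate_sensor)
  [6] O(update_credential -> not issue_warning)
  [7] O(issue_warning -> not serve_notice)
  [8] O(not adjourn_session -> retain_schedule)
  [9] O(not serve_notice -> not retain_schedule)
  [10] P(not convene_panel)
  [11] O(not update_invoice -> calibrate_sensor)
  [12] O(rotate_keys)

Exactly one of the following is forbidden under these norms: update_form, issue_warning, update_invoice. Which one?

issue_warning

Premises 5 and 11 cover both cases: O(update_invoice -> calibrate_sensor) and O(not update_invoice -> calibrate_sensor). Since update_invoice ∨ not update_invoice is a tautology, O(calibrate_sensor) follows.
Premise 2, O(halt_line -> not calibrate_sensor), contraposes to O(calibrate_sensor -> not halt_line); with O(calibrate_sensor) we get O(not halt_line).
Premise 1 is O(notify_kin -> halt_line); contrapositively O(not halt_line -> not notify_kin). Since O(not halt_line) holds, K gives O(not notify_kin).
Premise 3 is O(not notify_kin -> not adjourn_session); since O(not notify_kin), deontic closure gives O(not adjourn_session).
From O(not adjourn_session) and premise 8, O(not adjourn_session -> retain_schedule), we obtain O(retain_schedule).
Premise 9, O(not serve_notice -> not retain_schedule), contraposes to O(retain_schedule -> serve_notice); with O(retain_schedule) we get O(serve_notice).
Premise 7, O(issue_warning -> not serve_notice), contraposes to O(serve_notice -> not issue_warning); with O(serve_notice) we get O(not issue_warning).
So O(not issue_warning) holds, i.e. issue_warning is forbidden. None of the other listed options is forbidden under the premises.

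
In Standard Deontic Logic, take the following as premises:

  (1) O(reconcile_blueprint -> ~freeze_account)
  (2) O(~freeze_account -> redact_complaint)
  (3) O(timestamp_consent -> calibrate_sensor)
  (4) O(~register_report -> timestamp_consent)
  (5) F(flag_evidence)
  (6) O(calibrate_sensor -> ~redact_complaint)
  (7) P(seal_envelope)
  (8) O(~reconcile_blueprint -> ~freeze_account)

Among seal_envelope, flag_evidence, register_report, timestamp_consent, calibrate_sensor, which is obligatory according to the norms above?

By case analysis on reconcile_blueprint: premise 1 gives O(reconcile_blueprint -> ~freeze_account) and premise 8 gives O(~reconcile_blueprint -> ~freeze_account), so O(~freeze_account) either way.
Premise 2 is O(~freeze_account -> redact_complaint); since O(~freeze_account), deontic closure gives O(redact_complaint).
Premise 6, O(calibrate_sensor -> ~redact_complaint), contraposes to O(redact_complaint -> ~calibrate_sensor); with O(redact_complaint) we get O(~calibrate_sensor).
The contrapositive of premise 3 (O(timestamp_consent -> calibrate_sensor)) is O(~calibrate_sensor -> ~timestamp_consent), and O(~calibrate_sensor) is already established, so O(~timestamp_consent).
The contrapositive of premise 4 (O(~register_report -> timestamp_consent)) is O(~timestamp_consent -> register_report), and O(~timestamp_consent) is already established, so O(register_report).
So O(register_report) holds — register_report is obligatory. None of the other listed options is made obligatory by any chain of premises.

register_report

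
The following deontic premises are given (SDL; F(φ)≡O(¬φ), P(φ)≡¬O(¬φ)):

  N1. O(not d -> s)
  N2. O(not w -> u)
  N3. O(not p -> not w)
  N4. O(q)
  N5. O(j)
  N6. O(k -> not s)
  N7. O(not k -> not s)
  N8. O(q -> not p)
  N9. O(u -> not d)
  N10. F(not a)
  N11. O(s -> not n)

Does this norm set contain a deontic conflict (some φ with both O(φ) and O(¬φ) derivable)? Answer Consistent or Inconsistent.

By case analysis on k: premise 6 gives O(k -> not s) and premise 7 gives O(not k -> not s), so O(not s) either way.
The contrapositive of premise 1 (O(not d -> s)) is O(not s -> d), and O(not s) is already established, so O(d).
Premise 9, O(u -> not d), contraposes to O(d -> not u); with O(d) we get O(not u).
Premise 2, O(not w -> u), contraposes to O(not u -> w); with O(not u) we get O(w).
Premise 3, O(not p -> not w), contraposes to O(w -> p); with O(w) we get O(p).
Premise 8, O(q -> not p), contraposes to O(p -> not q); with O(p) we get O(not q).
But premise 4 directly asserts O(q).
We now have both O(not q) and O(q) — q is simultaneously obligatory and forbidden, violating the D-axiom.

Inconsistent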